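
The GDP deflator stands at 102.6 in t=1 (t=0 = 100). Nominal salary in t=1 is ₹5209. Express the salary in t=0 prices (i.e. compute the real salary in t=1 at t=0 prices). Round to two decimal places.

Real = Nominal ÷ (Index/100) = 5209 ÷ (102.6/100)
     = 5209 ÷ 1.026 = 5076.9981

5077.00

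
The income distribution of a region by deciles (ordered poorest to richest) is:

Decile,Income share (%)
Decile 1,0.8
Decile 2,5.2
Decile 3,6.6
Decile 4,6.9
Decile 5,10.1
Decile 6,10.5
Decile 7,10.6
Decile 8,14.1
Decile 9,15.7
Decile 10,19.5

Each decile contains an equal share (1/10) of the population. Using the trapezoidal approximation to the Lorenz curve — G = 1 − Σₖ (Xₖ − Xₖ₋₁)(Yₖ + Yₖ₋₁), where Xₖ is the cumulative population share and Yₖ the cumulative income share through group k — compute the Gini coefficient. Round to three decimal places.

Cumulative income shares Yₖ: 0.0080, 0.0600, 0.1260, 0.1950, 0.2960, 0.4010, 0.5070, 0.6480, 0.8050, 1.0000
Σ (Xₖ−Xₖ₋₁)(Yₖ+Yₖ₋₁) = (1/10)(0.0080+0.0000) + (1/10)(0.0600+0.0080) + (1/10)(0.1260+0.0600) + (1/10)(0.1950+0.1260) + (1/10)(0.2960+0.1950) + (1/10)(0.4010+0.2960) + (1/10)(0.5070+0.4010) + (1/10)(0.6480+0.5070) + (1/10)(0.8050+0.6480) + (1/10)(1.0000+0.8050)
  = 0.0008 + 0.0068 + 0.0186 + 0.0321 + 0.0491 + 0.0697 + 0.0908 + 0.1155 + 0.1453 + 0.1805 = 0.7092
G = 1 − 0.7092 = 0.2908

0.291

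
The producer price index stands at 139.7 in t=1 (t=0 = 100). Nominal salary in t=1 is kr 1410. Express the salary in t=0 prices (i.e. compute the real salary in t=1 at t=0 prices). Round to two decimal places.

1009.31

Real = Nominal ÷ (Index/100) = 1410 ÷ (139.7/100)
     = 1410 ÷ 1.397 = 1009.3057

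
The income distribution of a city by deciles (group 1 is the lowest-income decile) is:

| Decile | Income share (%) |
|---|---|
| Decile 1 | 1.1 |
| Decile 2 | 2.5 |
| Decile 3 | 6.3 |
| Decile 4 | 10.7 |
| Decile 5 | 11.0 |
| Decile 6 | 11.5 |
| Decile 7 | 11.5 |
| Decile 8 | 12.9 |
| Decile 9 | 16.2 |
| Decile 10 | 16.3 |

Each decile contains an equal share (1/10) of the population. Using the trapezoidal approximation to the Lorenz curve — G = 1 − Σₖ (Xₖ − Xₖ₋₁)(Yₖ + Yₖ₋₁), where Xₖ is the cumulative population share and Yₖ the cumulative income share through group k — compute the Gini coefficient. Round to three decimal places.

0.269

Cumulative income shares Yₖ: 0.0110, 0.0360, 0.0990, 0.2060, 0.3160, 0.4310, 0.5460, 0.6750, 0.8370, 1.0000
Σ (Xₖ−Xₖ₋₁)(Yₖ+Yₖ₋₁) = (1/10)(0.0110+0.0000) + (1/10)(0.0360+0.0110) + (1/10)(0.0990+0.0360) + (1/10)(0.2060+0.0990) + (1/10)(0.3160+0.2060) + (1/10)(0.4310+0.3160) + (1/10)(0.5460+0.4310) + (1/10)(0.6750+0.5460) + (1/10)(0.8370+0.6750) + (1/10)(1.0000+0.8370)
  = 0.0011 + 0.0047 + 0.0135 + 0.0305 + 0.0522 + 0.0747 + 0.0977 + 0.1221 + 0.1512 + 0.1837 = 0.7314
G = 1 − 0.7314 = 0.2686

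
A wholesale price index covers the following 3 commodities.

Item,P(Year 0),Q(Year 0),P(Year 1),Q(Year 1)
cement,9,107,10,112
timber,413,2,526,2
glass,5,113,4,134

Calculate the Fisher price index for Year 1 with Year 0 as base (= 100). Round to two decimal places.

108.74

Laspeyres component (base-period weights):
ΣP(Year 1)Q(Year 0) = 10×107 + 526×2 + 4×113 = 1070 + 1052 + 452 = 2574
ΣP(Year 0)Q(Year 0) = 9×107 + 413×2 + 5×113 = 963 + 826 + 565 = 2354
L = 2574 / 2354 × 100 = 109.3458
Paasche component (current-period weights):
ΣP(Year 1)Q(Year 1) = 10×112 + 526×2 + 4×134 = 1120 + 1052 + 536 = 2708
ΣP(Year 0)Q(Year 1) = 9×112 + 413×2 + 5×134 = 1008 + 826 + 670 = 2504
P = 2708 / 2504 × 100 = 108.1470
Fisher = √(L × P) = √(109.3458 × 108.1470) = 108.7447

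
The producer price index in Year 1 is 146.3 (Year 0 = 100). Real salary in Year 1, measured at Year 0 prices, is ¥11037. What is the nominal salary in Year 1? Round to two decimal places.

16147.13

Nominal = Real × (Index/100) = 11037 × (146.3/100)
        = 11037 × 1.463 = 16147.1310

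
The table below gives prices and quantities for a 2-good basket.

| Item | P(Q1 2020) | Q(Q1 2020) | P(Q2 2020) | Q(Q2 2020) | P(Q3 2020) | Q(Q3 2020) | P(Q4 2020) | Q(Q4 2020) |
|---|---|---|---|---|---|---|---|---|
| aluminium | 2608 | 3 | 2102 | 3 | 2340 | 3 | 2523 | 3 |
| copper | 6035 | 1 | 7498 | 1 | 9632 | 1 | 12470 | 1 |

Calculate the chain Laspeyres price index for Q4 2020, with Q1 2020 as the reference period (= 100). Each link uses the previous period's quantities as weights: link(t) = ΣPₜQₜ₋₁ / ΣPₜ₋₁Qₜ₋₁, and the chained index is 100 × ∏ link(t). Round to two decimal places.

144.59

Link Q1 2020→Q2 2020:
ΣP(Q2 2020)Q(Q1 2020) = 2102×3 + 7498×1 = 6306 + 7498 = 13804
ΣP(Q1 2020)Q(Q1 2020) = 2608×3 + 6035×1 = 7824 + 6035 = 13859
link = 13804/13859 = 0.996031
Link Q2 2020→Q3 2020:
ΣP(Q3 2020)Q(Q2 2020) = 2340×3 + 9632×1 = 7020 + 9632 = 16652
ΣP(Q2 2020)Q(Q2 2020) = 2102×3 + 7498×1 = 6306 + 7498 = 13804
link = 16652/13804 = 1.206317
Link Q3 2020→Q4 2020:
ΣP(Q4 2020)Q(Q3 2020) = 2523×3 + 12470×1 = 7569 + 12470 = 20039
ΣP(Q3 2020)Q(Q3 2020) = 2340×3 + 9632×1 = 7020 + 9632 = 16652
link = 20039/16652 = 1.203399
Chained index = 100 × 0.996031 × 1.206317 × 1.203399 = 144.5920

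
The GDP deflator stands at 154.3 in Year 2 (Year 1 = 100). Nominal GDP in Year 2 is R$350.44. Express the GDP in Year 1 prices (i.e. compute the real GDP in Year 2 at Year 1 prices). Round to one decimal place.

227.1

Real = Nominal ÷ (Index/100) = 350.44 ÷ (154.3/100)
     = 350.44 ÷ 1.543 = 227.1160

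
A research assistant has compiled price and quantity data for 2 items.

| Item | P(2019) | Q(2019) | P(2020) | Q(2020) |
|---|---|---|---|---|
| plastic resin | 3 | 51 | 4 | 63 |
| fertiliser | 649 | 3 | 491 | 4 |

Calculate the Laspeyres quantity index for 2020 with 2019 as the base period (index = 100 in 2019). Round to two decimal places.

Laspeyres quantity index uses base-period prices as weights.
ΣP(2019)·Q(2020) = 3×63 + 649×4 = 189 + 2596 = 2785
ΣP(2019)·Q(2019) = 3×51 + 649×3 = 153 + 1947 = 2100
Index = 2785 / 2100 × 100 = 132.6190

132.62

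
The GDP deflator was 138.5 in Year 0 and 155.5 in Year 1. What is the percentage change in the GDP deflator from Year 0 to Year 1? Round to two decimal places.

Change = (155.5 − 138.5) / 138.5 × 100
       = 17.0 / 138.5 × 100 = 12.2744%

12.27%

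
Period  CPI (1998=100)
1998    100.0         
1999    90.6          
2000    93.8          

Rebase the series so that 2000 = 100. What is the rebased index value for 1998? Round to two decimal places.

Rebased(1998) = 100.0 / 93.8 × 100 = 106.6098

106.61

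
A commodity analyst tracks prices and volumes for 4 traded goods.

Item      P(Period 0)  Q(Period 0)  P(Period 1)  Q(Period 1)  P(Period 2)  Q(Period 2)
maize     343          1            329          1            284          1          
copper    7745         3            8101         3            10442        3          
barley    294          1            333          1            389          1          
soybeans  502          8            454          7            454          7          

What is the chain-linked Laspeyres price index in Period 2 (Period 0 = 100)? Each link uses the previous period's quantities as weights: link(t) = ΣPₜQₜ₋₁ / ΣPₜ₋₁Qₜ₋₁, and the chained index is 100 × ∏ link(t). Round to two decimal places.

128.17

Link Period 0→Period 1:
ΣP(Period 1)Q(Period 0) = 329×1 + 8101×3 + 333×1 + 454×8 = 329 + 24303 + 333 + 3632 = 28597
ΣP(Period 0)Q(Period 0) = 343×1 + 7745×3 + 294×1 + 502×8 = 343 + 23235 + 294 + 4016 = 27888
link = 28597/27888 = 1.025423
Link Period 1→Period 2:
ΣP(Period 2)Q(Period 1) = 284×1 + 10442×3 + 389×1 + 454×7 = 284 + 31326 + 389 + 3178 = 35177
ΣP(Period 1)Q(Period 1) = 329×1 + 8101×3 + 333×1 + 454×7 = 329 + 24303 + 333 + 3178 = 28143
link = 35177/28143 = 1.249938
Chained index = 100 × 1.025423 × 1.249938 = 128.1715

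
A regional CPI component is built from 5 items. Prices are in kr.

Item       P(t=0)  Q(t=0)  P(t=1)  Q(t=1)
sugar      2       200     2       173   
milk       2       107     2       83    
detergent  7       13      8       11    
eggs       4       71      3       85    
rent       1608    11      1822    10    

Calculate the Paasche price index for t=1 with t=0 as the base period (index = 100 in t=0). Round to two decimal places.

Paasche price index uses current-period quantities as weights.
ΣP(t=1)·Q(t=1) = 2×173 + 2×83 + 8×11 + 3×85 + 1822×10 = 346 + 166 + 88 + 255 + 18220 = 19075
ΣP(t=0)·Q(t=1) = 2×173 + 2×83 + 7×11 + 4×85 + 1608×10 = 346 + 166 + 77 + 340 + 16080 = 17009
Index = 19075 / 17009 × 100 = 112.1465

112.15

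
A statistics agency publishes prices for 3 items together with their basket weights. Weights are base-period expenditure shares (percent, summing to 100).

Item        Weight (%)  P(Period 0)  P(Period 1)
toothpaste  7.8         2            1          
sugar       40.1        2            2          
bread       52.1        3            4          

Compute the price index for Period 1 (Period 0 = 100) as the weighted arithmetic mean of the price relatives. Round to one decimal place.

toothpaste: 7.8 × (1/2) = 7.8 × 0.500000 = 3.9000
sugar: 40.1 × (2/2) = 40.1 × 1.000000 = 40.1000
bread: 52.1 × (4/3) = 52.1 × 1.333333 = 69.4667
Index = Σ wᵢ·(p₁ᵢ/p₀ᵢ) = 3.9000 + 40.1000 + 69.4667 = 113.4667

113.5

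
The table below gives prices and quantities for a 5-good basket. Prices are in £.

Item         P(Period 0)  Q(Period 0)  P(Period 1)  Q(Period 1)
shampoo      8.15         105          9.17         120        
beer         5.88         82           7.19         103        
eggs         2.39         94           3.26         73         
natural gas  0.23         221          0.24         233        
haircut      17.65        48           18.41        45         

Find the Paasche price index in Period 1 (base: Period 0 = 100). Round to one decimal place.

Paasche price index uses current-period quantities as weights.
ΣP(Period 1)·Q(Period 1) = 9.17×120 + 7.19×103 + 3.26×73 + 0.24×233 + 18.41×45 = 1100.4 + 740.57 + 237.98 + 55.92 + 828.45 = 2963.32
ΣP(Period 0)·Q(Period 1) = 8.15×120 + 5.88×103 + 2.39×73 + 0.23×233 + 17.65×45 = 978 + 605.64 + 174.47 + 53.59 + 794.25 = 2605.95
Index = 2963.32 / 2605.95 × 100 = 113.7136

113.7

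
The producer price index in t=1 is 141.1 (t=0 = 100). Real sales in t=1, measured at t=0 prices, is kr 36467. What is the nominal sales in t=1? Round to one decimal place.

Nominal = Real × (Index/100) = 36467 × (141.1/100)
        = 36467 × 1.411 = 51454.9370

51454.9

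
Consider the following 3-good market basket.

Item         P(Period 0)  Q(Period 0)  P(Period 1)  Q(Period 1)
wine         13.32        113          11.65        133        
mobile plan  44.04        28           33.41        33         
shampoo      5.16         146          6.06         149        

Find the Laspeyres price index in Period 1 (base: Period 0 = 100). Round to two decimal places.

89.83

Laspeyres price index uses base-period quantities as weights.
ΣP(Period 1)·Q(Period 0) = 11.65×113 + 33.41×28 + 6.06×146 = 1316.45 + 935.48 + 884.76 = 3136.69
ΣP(Period 0)·Q(Period 0) = 13.32×113 + 44.04×28 + 5.16×146 = 1505.16 + 1233.12 + 753.36 = 3491.64
Index = 3136.69 / 3491.64 × 100 = 89.8343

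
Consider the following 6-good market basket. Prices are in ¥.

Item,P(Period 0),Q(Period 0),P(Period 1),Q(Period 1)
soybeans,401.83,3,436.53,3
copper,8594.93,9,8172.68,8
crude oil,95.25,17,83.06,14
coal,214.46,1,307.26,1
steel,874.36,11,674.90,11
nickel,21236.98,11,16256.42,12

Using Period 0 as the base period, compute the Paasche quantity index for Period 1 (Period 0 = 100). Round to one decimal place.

103.0

Paasche quantity index uses current-period prices as weights.
ΣP(Period 1)·Q(Period 1) = 436.53×3 + 8172.68×8 + 83.06×14 + 307.26×1 + 674.90×11 + 16256.42×12 = 1309.59 + 65381.44 + 1162.84 + 307.26 + 7423.9 + 195077.04 = 270662.07
ΣP(Period 1)·Q(Period 0) = 436.53×3 + 8172.68×9 + 83.06×17 + 307.26×1 + 674.90×11 + 16256.42×11 = 1309.59 + 73554.12 + 1412.02 + 307.26 + 7423.9 + 178820.62 = 262827.51
Index = 270662.07 / 262827.51 × 100 = 102.9809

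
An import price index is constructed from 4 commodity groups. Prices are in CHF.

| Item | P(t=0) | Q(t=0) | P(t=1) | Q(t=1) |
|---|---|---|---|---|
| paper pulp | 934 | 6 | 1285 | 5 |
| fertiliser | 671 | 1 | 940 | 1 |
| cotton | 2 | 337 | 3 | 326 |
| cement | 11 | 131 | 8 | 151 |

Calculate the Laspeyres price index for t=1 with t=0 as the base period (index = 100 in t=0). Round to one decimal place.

Laspeyres price index uses base-period quantities as weights.
ΣP(t=1)·Q(t=0) = 1285×6 + 940×1 + 3×337 + 8×131 = 7710 + 940 + 1011 + 1048 = 10709
ΣP(t=0)·Q(t=0) = 934×6 + 671×1 + 2×337 + 11×131 = 5604 + 671 + 674 + 1441 = 8390
Index = 10709 / 8390 × 100 = 127.6400

127.6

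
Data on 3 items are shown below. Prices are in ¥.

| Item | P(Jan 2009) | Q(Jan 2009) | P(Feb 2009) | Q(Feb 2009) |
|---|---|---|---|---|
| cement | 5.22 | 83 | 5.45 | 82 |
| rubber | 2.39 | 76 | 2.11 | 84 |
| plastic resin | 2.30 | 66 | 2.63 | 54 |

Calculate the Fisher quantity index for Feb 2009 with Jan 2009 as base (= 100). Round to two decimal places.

97.83

Laspeyres component (base-period weights):
ΣP(Jan 2009)Q(Feb 2009) = 5.22×82 + 2.39×84 + 2.30×54 = 428.04 + 200.76 + 124.2 = 753
ΣP(Jan 2009)Q(Jan 2009) = 5.22×83 + 2.39×76 + 2.30×66 = 433.26 + 181.64 + 151.8 = 766.7
L = 753 / 766.7 × 100 = 98.2131
Paasche component (current-period weights):
ΣP(Feb 2009)Q(Feb 2009) = 5.45×82 + 2.11×84 + 2.63×54 = 446.9 + 177.24 + 142.02 = 766.16
ΣP(Feb 2009)Q(Jan 2009) = 5.45×83 + 2.11×76 + 2.63×66 = 452.35 + 160.36 + 173.58 = 786.29
P = 766.16 / 786.29 × 100 = 97.4399
Fisher = √(L × P) = √(98.2131 × 97.4399) = 97.8257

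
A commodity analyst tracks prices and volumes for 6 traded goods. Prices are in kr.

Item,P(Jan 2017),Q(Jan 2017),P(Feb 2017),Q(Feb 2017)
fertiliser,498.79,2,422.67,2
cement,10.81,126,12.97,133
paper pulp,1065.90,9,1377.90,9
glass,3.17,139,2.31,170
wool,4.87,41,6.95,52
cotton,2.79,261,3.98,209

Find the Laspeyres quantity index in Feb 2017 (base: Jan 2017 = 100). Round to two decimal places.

100.62

Laspeyres quantity index uses base-period prices as weights.
ΣP(Jan 2017)·Q(Feb 2017) = 498.79×2 + 10.81×133 + 1065.90×9 + 3.17×170 + 4.87×52 + 2.79×209 = 997.58 + 1437.73 + 9593.1 + 538.9 + 253.24 + 583.11 = 13403.66
ΣP(Jan 2017)·Q(Jan 2017) = 498.79×2 + 10.81×126 + 1065.90×9 + 3.17×139 + 4.87×41 + 2.79×261 = 997.58 + 1362.06 + 9593.1 + 440.63 + 199.67 + 728.19 = 13321.23
Index = 13403.66 / 13321.23 × 100 = 100.6188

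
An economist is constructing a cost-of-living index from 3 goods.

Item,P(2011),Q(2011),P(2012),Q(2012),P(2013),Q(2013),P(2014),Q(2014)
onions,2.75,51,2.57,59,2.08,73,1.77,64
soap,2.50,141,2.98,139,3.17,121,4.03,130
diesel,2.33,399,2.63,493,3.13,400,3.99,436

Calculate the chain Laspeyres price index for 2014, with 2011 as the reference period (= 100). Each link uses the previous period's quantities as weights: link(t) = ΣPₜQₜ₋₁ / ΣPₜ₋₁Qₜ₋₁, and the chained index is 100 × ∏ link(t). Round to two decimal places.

157.56

Link 2011→2012:
ΣP(2012)Q(2011) = 2.57×51 + 2.98×141 + 2.63×399 = 131.07 + 420.18 + 1049.37 = 1600.62
ΣP(2011)Q(2011) = 2.75×51 + 2.50×141 + 2.33×399 = 140.25 + 352.5 + 929.67 = 1422.42
link = 1600.62/1422.42 = 1.125279
Link 2012→2013:
ΣP(2013)Q(2012) = 2.08×59 + 3.17×139 + 3.13×493 = 122.72 + 440.63 + 1543.09 = 2106.44
ΣP(2012)Q(2012) = 2.57×59 + 2.98×139 + 2.63×493 = 151.63 + 414.22 + 1296.59 = 1862.44
link = 2106.44/1862.44 = 1.131011
Link 2013→2014:
ΣP(2014)Q(2013) = 1.77×73 + 4.03×121 + 3.99×400 = 129.21 + 487.63 + 1596 = 2212.84
ΣP(2013)Q(2013) = 2.08×73 + 3.17×121 + 3.13×400 = 151.84 + 383.57 + 1252 = 1787.41
link = 2212.84/1787.41 = 1.238015
Chained index = 100 × 1.125279 × 1.131011 × 1.238015 = 157.5626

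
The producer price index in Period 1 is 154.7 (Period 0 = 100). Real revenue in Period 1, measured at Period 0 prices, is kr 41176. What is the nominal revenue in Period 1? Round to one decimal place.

63699.3

Nominal = Real × (Index/100) = 41176 × (154.7/100)
        = 41176 × 1.547 = 63699.2720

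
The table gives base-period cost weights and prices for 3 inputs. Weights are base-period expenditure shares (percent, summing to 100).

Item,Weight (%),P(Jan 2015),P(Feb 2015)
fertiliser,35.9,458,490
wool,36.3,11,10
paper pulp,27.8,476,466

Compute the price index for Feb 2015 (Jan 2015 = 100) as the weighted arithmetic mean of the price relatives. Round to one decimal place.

98.6

fertiliser: 35.9 × (490/458) = 35.9 × 1.069869 = 38.4083
wool: 36.3 × (10/11) = 36.3 × 0.909091 = 33.0000
paper pulp: 27.8 × (466/476) = 27.8 × 0.978992 = 27.2160
Index = Σ wᵢ·(p₁ᵢ/p₀ᵢ) = 38.4083 + 33.0000 + 27.2160 = 98.6243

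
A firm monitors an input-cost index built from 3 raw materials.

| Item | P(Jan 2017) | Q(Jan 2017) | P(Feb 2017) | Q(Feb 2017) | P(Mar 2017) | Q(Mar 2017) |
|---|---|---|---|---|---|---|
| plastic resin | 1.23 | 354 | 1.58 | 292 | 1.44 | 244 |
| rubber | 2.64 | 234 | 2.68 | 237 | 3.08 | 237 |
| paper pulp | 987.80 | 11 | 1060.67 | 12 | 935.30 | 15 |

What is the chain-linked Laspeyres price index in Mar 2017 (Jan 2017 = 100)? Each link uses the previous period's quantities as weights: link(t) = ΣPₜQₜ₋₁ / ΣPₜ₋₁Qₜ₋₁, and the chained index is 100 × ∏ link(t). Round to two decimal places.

96.53

Link Jan 2017→Feb 2017:
ΣP(Feb 2017)Q(Jan 2017) = 1.58×354 + 2.68×234 + 1060.67×11 = 559.32 + 627.12 + 11667.37 = 12853.81
ΣP(Jan 2017)Q(Jan 2017) = 1.23×354 + 2.64×234 + 987.80×11 = 435.42 + 617.76 + 10865.8 = 11918.98
link = 12853.81/11918.98 = 1.078432
Link Feb 2017→Mar 2017:
ΣP(Mar 2017)Q(Feb 2017) = 1.44×292 + 3.08×237 + 935.30×12 = 420.48 + 729.96 + 11223.6 = 12374.04
ΣP(Feb 2017)Q(Feb 2017) = 1.58×292 + 2.68×237 + 1060.67×12 = 461.36 + 635.16 + 12728.04 = 13824.56
link = 12374.04/13824.56 = 0.895077
Chained index = 100 × 1.078432 × 0.895077 = 96.5279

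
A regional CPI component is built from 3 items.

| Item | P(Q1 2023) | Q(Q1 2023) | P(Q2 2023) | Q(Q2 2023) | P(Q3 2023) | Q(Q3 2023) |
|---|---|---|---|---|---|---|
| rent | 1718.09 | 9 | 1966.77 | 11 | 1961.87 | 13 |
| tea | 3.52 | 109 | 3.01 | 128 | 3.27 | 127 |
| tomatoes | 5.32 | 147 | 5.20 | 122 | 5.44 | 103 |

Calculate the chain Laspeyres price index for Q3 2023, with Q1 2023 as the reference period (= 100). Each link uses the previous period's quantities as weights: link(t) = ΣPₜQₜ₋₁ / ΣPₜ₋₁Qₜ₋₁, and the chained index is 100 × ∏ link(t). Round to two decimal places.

Link Q1 2023→Q2 2023:
ΣP(Q2 2023)Q(Q1 2023) = 1966.77×9 + 3.01×109 + 5.20×147 = 17700.93 + 328.09 + 764.4 = 18793.42
ΣP(Q1 2023)Q(Q1 2023) = 1718.09×9 + 3.52×109 + 5.32×147 = 15462.81 + 383.68 + 782.04 = 16628.53
link = 18793.42/16628.53 = 1.130191
Link Q2 2023→Q3 2023:
ΣP(Q3 2023)Q(Q2 2023) = 1961.87×11 + 3.27×128 + 5.44×122 = 21580.57 + 418.56 + 663.68 = 22662.81
ΣP(Q2 2023)Q(Q2 2023) = 1966.77×11 + 3.01×128 + 5.20×122 = 21634.47 + 385.28 + 634.4 = 22654.15
link = 22662.81/22654.15 = 1.000382
Chained index = 100 × 1.130191 × 1.000382 = 113.0623

113.06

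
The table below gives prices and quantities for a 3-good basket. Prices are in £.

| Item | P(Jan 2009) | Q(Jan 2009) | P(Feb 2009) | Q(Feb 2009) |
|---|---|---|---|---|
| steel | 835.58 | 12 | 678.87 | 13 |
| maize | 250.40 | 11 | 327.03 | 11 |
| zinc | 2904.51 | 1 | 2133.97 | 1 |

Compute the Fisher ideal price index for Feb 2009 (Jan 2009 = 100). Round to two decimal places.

Laspeyres component (base-period weights):
ΣP(Feb 2009)Q(Jan 2009) = 678.87×12 + 327.03×11 + 2133.97×1 = 8146.44 + 3597.33 + 2133.97 = 13877.74
ΣP(Jan 2009)Q(Jan 2009) = 835.58×12 + 250.40×11 + 2904.51×1 = 10026.96 + 2754.4 + 2904.51 = 15685.87
L = 13877.74 / 15685.87 × 100 = 88.4729
Paasche component (current-period weights):
ΣP(Feb 2009)Q(Feb 2009) = 678.87×13 + 327.03×11 + 2133.97×1 = 8825.31 + 3597.33 + 2133.97 = 14556.61
ΣP(Jan 2009)Q(Feb 2009) = 835.58×13 + 250.40×11 + 2904.51×1 = 10862.54 + 2754.4 + 2904.51 = 16521.45
P = 14556.61 / 16521.45 × 100 = 88.1073
Fisher = √(L × P) = √(88.4729 × 88.1073) = 88.2899

88.29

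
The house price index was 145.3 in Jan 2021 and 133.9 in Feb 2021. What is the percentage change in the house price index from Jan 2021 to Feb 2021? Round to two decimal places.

-7.85%

Change = (133.9 − 145.3) / 145.3 × 100
       = -11.4 / 145.3 × 100 = -7.8458%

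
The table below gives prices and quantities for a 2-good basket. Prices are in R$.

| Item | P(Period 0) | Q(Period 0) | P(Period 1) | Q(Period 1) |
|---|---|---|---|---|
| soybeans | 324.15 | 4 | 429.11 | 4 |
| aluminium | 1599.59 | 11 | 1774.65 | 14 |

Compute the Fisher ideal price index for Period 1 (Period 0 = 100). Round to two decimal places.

Laspeyres component (base-period weights):
ΣP(Period 1)Q(Period 0) = 429.11×4 + 1774.65×11 = 1716.44 + 19521.15 = 21237.59
ΣP(Period 0)Q(Period 0) = 324.15×4 + 1599.59×11 = 1296.6 + 17595.49 = 18892.09
L = 21237.59 / 18892.09 × 100 = 112.4152
Paasche component (current-period weights):
ΣP(Period 1)Q(Period 1) = 429.11×4 + 1774.65×14 = 1716.44 + 24845.1 = 26561.54
ΣP(Period 0)Q(Period 1) = 324.15×4 + 1599.59×14 = 1296.6 + 22394.26 = 23690.86
P = 26561.54 / 23690.86 × 100 = 112.1172
Fisher = √(L × P) = √(112.4152 × 112.1172) = 112.2661

112.27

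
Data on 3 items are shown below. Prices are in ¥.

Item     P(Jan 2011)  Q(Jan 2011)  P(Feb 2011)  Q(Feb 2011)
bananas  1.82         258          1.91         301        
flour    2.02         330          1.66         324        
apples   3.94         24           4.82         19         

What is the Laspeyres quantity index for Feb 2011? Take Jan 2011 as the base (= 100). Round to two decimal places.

103.77

Laspeyres quantity index uses base-period prices as weights.
ΣP(Jan 2011)·Q(Feb 2011) = 1.82×301 + 2.02×324 + 3.94×19 = 547.82 + 654.48 + 74.86 = 1277.16
ΣP(Jan 2011)·Q(Jan 2011) = 1.82×258 + 2.02×330 + 3.94×24 = 469.56 + 666.6 + 94.56 = 1230.72
Index = 1277.16 / 1230.72 × 100 = 103.7734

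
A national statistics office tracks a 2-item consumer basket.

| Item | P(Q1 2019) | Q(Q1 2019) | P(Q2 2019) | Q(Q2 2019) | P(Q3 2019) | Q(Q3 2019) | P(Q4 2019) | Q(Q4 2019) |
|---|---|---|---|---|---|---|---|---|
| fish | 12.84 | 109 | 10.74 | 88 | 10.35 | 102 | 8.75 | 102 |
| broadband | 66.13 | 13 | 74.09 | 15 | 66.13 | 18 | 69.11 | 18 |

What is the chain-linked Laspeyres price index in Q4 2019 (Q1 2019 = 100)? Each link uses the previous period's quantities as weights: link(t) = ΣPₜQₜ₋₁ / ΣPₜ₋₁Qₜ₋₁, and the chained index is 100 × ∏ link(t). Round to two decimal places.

Link Q1 2019→Q2 2019:
ΣP(Q2 2019)Q(Q1 2019) = 10.74×109 + 74.09×13 = 1170.66 + 963.17 = 2133.83
ΣP(Q1 2019)Q(Q1 2019) = 12.84×109 + 66.13×13 = 1399.56 + 859.69 = 2259.25
link = 2133.83/2259.25 = 0.944486
Link Q2 2019→Q3 2019:
ΣP(Q3 2019)Q(Q2 2019) = 10.35×88 + 66.13×15 = 910.8 + 991.95 = 1902.75
ΣP(Q2 2019)Q(Q2 2019) = 10.74×88 + 74.09×15 = 945.12 + 1111.35 = 2056.47
link = 1902.75/2056.47 = 0.925251
Link Q3 2019→Q4 2019:
ΣP(Q4 2019)Q(Q3 2019) = 8.75×102 + 69.11×18 = 892.5 + 1243.98 = 2136.48
ΣP(Q3 2019)Q(Q3 2019) = 10.35×102 + 66.13×18 = 1055.7 + 1190.34 = 2246.04
link = 2136.48/2246.04 = 0.951221
Chained index = 100 × 0.944486 × 0.925251 × 0.951221 = 83.1259

83.13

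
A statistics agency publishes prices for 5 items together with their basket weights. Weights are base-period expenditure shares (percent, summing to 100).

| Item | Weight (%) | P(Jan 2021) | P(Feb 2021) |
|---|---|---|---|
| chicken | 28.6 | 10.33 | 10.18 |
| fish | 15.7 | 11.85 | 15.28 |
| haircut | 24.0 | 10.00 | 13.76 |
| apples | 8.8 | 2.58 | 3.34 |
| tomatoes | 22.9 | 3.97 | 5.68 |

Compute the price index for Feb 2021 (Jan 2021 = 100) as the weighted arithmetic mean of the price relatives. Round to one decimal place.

125.6

chicken: 28.6 × (10.18/10.33) = 28.6 × 0.985479 = 28.1847
fish: 15.7 × (15.28/11.85) = 15.7 × 1.289451 = 20.2444
haircut: 24.0 × (13.76/10.00) = 24.0 × 1.376000 = 33.0240
apples: 8.8 × (3.34/2.58) = 8.8 × 1.294574 = 11.3922
tomatoes: 22.9 × (5.68/3.97) = 22.9 × 1.430730 = 32.7637
Index = Σ wᵢ·(p₁ᵢ/p₀ᵢ) = 28.1847 + 20.2444 + 33.0240 + 11.3922 + 32.7637 = 125.6091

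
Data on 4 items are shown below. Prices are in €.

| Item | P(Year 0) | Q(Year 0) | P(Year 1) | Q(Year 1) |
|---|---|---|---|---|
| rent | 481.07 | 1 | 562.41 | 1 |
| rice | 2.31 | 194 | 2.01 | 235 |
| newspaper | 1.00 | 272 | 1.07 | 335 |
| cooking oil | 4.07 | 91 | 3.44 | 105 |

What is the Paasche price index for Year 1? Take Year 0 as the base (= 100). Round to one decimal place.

98.2

Paasche price index uses current-period quantities as weights.
ΣP(Year 1)·Q(Year 1) = 562.41×1 + 2.01×235 + 1.07×335 + 3.44×105 = 562.41 + 472.35 + 358.45 + 361.2 = 1754.41
ΣP(Year 0)·Q(Year 1) = 481.07×1 + 2.31×235 + 1.00×335 + 4.07×105 = 481.07 + 542.85 + 335 + 427.35 = 1786.27
Index = 1754.41 / 1786.27 × 100 = 98.2164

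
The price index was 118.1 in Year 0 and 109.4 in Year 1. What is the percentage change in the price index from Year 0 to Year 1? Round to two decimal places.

Change = (109.4 − 118.1) / 118.1 × 100
       = -8.7 / 118.1 × 100 = -7.3666%

-7.37%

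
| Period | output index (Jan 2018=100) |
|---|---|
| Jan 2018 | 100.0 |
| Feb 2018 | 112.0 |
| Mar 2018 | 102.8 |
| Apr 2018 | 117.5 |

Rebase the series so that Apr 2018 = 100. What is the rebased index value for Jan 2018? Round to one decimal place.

85.1

Rebased(Jan 2018) = 100.0 / 117.5 × 100 = 85.1064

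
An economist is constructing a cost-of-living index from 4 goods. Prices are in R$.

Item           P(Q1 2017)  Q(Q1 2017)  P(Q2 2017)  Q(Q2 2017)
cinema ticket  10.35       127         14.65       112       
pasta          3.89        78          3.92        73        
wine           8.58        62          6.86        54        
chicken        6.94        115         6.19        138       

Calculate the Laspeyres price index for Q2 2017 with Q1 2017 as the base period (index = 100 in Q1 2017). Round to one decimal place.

112.1

Laspeyres price index uses base-period quantities as weights.
ΣP(Q2 2017)·Q(Q1 2017) = 14.65×127 + 3.92×78 + 6.86×62 + 6.19×115 = 1860.55 + 305.76 + 425.32 + 711.85 = 3303.48
ΣP(Q1 2017)·Q(Q1 2017) = 10.35×127 + 3.89×78 + 8.58×62 + 6.94×115 = 1314.45 + 303.42 + 531.96 + 798.1 = 2947.93
Index = 3303.48 / 2947.93 × 100 = 112.0610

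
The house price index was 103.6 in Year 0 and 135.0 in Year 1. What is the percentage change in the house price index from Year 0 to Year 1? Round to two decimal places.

30.31%

Change = (135.0 − 103.6) / 103.6 × 100
       = 31.4 / 103.6 × 100 = 30.3089%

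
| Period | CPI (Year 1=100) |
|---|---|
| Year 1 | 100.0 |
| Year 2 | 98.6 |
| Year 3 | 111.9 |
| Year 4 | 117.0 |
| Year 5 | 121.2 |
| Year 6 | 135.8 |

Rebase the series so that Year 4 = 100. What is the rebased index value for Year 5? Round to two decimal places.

103.59

Rebased(Year 5) = 121.2 / 117.0 × 100 = 103.5897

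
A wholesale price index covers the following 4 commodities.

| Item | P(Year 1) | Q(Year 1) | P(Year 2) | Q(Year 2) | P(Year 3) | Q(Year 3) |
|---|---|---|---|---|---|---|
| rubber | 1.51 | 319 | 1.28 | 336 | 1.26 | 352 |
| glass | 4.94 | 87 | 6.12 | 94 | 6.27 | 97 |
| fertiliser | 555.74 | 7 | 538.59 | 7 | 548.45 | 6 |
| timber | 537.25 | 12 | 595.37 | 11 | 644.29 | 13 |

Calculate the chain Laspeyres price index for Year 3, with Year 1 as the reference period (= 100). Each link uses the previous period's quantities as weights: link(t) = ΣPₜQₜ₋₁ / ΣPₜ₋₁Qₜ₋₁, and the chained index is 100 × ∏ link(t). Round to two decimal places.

111.11

Link Year 1→Year 2:
ΣP(Year 2)Q(Year 1) = 1.28×319 + 6.12×87 + 538.59×7 + 595.37×12 = 408.32 + 532.44 + 3770.13 + 7144.44 = 11855.33
ΣP(Year 1)Q(Year 1) = 1.51×319 + 4.94×87 + 555.74×7 + 537.25×12 = 481.69 + 429.78 + 3890.18 + 6447 = 11248.65
link = 11855.33/11248.65 = 1.053934
Link Year 2→Year 3:
ΣP(Year 3)Q(Year 2) = 1.26×336 + 6.27×94 + 548.45×7 + 644.29×11 = 423.36 + 589.38 + 3839.15 + 7087.19 = 11939.08
ΣP(Year 2)Q(Year 2) = 1.28×336 + 6.12×94 + 538.59×7 + 595.37×11 = 430.08 + 575.28 + 3770.13 + 6549.07 = 11324.56
link = 11939.08/11324.56 = 1.054264
Chained index = 100 × 1.053934 × 1.054264 = 111.1125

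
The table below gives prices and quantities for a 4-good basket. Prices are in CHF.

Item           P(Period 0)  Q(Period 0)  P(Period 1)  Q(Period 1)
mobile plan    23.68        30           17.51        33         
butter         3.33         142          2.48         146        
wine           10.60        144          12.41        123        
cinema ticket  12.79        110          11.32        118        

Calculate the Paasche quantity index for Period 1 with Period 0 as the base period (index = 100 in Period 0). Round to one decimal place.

97.2

Paasche quantity index uses current-period prices as weights.
ΣP(Period 1)·Q(Period 1) = 17.51×33 + 2.48×146 + 12.41×123 + 11.32×118 = 577.83 + 362.08 + 1526.43 + 1335.76 = 3802.1
ΣP(Period 1)·Q(Period 0) = 17.51×30 + 2.48×142 + 12.41×144 + 11.32×110 = 525.3 + 352.16 + 1787.04 + 1245.2 = 3909.7
Index = 3802.1 / 3909.7 × 100 = 97.2479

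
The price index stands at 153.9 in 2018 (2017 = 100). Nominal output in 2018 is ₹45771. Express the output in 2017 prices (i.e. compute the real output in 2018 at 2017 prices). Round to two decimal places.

Real = Nominal ÷ (Index/100) = 45771 ÷ (153.9/100)
     = 45771 ÷ 1.539 = 29740.7407

29740.74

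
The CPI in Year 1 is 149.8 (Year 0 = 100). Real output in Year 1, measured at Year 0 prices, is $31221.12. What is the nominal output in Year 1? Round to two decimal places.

46769.24

Nominal = Real × (Index/100) = 31221.12 × (149.8/100)
        = 31221.12 × 1.498 = 46769.2378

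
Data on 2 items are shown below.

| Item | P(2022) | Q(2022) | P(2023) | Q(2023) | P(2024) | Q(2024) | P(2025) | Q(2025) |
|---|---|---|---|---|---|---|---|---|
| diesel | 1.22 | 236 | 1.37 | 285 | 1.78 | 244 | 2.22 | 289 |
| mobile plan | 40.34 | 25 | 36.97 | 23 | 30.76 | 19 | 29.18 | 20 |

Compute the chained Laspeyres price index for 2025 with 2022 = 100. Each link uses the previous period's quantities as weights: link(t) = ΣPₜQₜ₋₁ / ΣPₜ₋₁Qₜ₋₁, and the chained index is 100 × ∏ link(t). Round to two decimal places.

101.37

Link 2022→2023:
ΣP(2023)Q(2022) = 1.37×236 + 36.97×25 = 323.32 + 924.25 = 1247.57
ΣP(2022)Q(2022) = 1.22×236 + 40.34×25 = 287.92 + 1008.5 = 1296.42
link = 1247.57/1296.42 = 0.962319
Link 2023→2024:
ΣP(2024)Q(2023) = 1.78×285 + 30.76×23 = 507.3 + 707.48 = 1214.78
ΣP(2023)Q(2023) = 1.37×285 + 36.97×23 = 390.45 + 850.31 = 1240.76
link = 1214.78/1240.76 = 0.979061
Link 2024→2025:
ΣP(2025)Q(2024) = 2.22×244 + 29.18×19 = 541.68 + 554.42 = 1096.1
ΣP(2024)Q(2024) = 1.78×244 + 30.76×19 = 434.32 + 584.44 = 1018.76
link = 1096.1/1018.76 = 1.075916
Chained index = 100 × 0.962319 × 0.979061 × 1.075916 = 101.3695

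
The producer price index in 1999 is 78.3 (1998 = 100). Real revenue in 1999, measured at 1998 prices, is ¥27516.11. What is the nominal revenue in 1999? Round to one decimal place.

21545.1

Nominal = Real × (Index/100) = 27516.11 × (78.3/100)
        = 27516.11 × 0.783 = 21545.1141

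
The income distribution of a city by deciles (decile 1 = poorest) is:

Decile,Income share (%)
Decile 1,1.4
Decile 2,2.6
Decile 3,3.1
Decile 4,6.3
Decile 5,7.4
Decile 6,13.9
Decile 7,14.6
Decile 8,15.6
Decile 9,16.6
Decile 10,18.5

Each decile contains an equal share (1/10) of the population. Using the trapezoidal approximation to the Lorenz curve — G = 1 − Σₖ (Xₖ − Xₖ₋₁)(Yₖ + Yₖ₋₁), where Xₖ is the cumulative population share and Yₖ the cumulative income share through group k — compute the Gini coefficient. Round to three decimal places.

Cumulative income shares Yₖ: 0.0140, 0.0400, 0.0710, 0.1340, 0.2080, 0.3470, 0.4930, 0.6490, 0.8150, 1.0000
Σ (Xₖ−Xₖ₋₁)(Yₖ+Yₖ₋₁) = (1/10)(0.0140+0.0000) + (1/10)(0.0400+0.0140) + (1/10)(0.0710+0.0400) + (1/10)(0.1340+0.0710) + (1/10)(0.2080+0.1340) + (1/10)(0.3470+0.2080) + (1/10)(0.4930+0.3470) + (1/10)(0.6490+0.4930) + (1/10)(0.8150+0.6490) + (1/10)(1.0000+0.8150)
  = 0.0014 + 0.0054 + 0.0111 + 0.0205 + 0.0342 + 0.0555 + 0.0840 + 0.1142 + 0.1464 + 0.1815 = 0.6542
G = 1 − 0.6542 = 0.3458

0.346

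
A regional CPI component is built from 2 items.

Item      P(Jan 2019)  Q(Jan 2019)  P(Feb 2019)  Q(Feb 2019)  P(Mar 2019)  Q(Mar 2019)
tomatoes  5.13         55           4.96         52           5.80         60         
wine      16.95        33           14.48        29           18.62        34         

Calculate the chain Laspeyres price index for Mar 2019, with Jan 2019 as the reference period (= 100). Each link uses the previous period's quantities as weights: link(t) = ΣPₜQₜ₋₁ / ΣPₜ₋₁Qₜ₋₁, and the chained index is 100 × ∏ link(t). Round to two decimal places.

Link Jan 2019→Feb 2019:
ΣP(Feb 2019)Q(Jan 2019) = 4.96×55 + 14.48×33 = 272.8 + 477.84 = 750.64
ΣP(Jan 2019)Q(Jan 2019) = 5.13×55 + 16.95×33 = 282.15 + 559.35 = 841.5
link = 750.64/841.5 = 0.892026
Link Feb 2019→Mar 2019:
ΣP(Mar 2019)Q(Feb 2019) = 5.80×52 + 18.62×29 = 301.6 + 539.98 = 841.58
ΣP(Feb 2019)Q(Feb 2019) = 4.96×52 + 14.48×29 = 257.92 + 419.92 = 677.84
link = 841.58/677.84 = 1.241561
Chained index = 100 × 0.892026 × 1.241561 = 110.7505

110.75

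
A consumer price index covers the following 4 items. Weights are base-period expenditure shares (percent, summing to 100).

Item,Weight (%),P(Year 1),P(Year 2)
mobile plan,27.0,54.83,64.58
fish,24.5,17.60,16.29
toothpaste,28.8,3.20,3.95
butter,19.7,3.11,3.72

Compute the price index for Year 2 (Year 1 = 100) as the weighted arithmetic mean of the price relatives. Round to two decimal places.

mobile plan: 27.0 × (64.58/54.83) = 27.0 × 1.177822 = 31.8012
fish: 24.5 × (16.29/17.60) = 24.5 × 0.925568 = 22.6764
toothpaste: 28.8 × (3.95/3.20) = 28.8 × 1.234375 = 35.5500
butter: 19.7 × (3.72/3.11) = 19.7 × 1.196141 = 23.5640
Index = Σ wᵢ·(p₁ᵢ/p₀ᵢ) = 31.8012 + 22.6764 + 35.5500 + 23.5640 = 113.5916

113.59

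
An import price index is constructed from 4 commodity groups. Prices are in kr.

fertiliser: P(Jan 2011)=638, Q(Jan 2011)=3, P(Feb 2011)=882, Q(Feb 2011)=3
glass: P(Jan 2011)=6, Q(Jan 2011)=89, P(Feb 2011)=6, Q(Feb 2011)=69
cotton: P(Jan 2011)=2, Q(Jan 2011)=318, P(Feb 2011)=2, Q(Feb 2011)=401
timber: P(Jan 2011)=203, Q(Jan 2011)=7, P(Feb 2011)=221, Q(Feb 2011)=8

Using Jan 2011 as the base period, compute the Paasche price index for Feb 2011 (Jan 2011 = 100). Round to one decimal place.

Paasche price index uses current-period quantities as weights.
ΣP(Feb 2011)·Q(Feb 2011) = 882×3 + 6×69 + 2×401 + 221×8 = 2646 + 414 + 802 + 1768 = 5630
ΣP(Jan 2011)·Q(Feb 2011) = 638×3 + 6×69 + 2×401 + 203×8 = 1914 + 414 + 802 + 1624 = 4754
Index = 5630 / 4754 × 100 = 118.4266

118.4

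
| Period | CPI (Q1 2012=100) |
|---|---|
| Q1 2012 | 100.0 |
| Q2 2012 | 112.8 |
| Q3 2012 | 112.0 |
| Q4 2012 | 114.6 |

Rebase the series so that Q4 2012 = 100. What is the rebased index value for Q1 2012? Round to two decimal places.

Rebased(Q1 2012) = 100.0 / 114.6 × 100 = 87.2600

87.26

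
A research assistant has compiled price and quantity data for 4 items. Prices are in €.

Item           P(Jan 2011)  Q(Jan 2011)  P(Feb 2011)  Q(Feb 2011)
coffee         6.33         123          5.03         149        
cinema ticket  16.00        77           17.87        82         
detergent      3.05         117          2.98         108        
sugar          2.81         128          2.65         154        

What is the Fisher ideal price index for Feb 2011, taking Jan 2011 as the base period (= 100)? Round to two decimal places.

97.98

Laspeyres component (base-period weights):
ΣP(Feb 2011)Q(Jan 2011) = 5.03×123 + 17.87×77 + 2.98×117 + 2.65×128 = 618.69 + 1375.99 + 348.66 + 339.2 = 2682.54
ΣP(Jan 2011)Q(Jan 2011) = 6.33×123 + 16.00×77 + 3.05×117 + 2.81×128 = 778.59 + 1232 + 356.85 + 359.68 = 2727.12
L = 2682.54 / 2727.12 × 100 = 98.3653
Paasche component (current-period weights):
ΣP(Feb 2011)Q(Feb 2011) = 5.03×149 + 17.87×82 + 2.98×108 + 2.65×154 = 749.47 + 1465.34 + 321.84 + 408.1 = 2944.75
ΣP(Jan 2011)Q(Feb 2011) = 6.33×149 + 16.00×82 + 3.05×108 + 2.81×154 = 943.17 + 1312 + 329.4 + 432.74 = 3017.31
P = 2944.75 / 3017.31 × 100 = 97.5952
Fisher = √(L × P) = √(98.3653 × 97.5952) = 97.9795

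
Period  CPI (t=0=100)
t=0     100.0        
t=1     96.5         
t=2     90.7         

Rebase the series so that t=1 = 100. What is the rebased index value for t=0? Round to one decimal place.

Rebased(t=0) = 100.0 / 96.5 × 100 = 103.6269

103.6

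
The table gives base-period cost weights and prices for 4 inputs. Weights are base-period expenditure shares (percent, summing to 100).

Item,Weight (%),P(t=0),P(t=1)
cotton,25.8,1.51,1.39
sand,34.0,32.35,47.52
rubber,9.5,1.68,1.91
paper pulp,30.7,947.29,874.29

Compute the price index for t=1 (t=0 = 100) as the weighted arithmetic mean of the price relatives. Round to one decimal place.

cotton: 25.8 × (1.39/1.51) = 25.8 × 0.920530 = 23.7497
sand: 34.0 × (47.52/32.35) = 34.0 × 1.468934 = 49.9437
rubber: 9.5 × (1.91/1.68) = 9.5 × 1.136905 = 10.8006
paper pulp: 30.7 × (874.29/947.29) = 30.7 × 0.922938 = 28.3342
Index = Σ wᵢ·(p₁ᵢ/p₀ᵢ) = 23.7497 + 49.9437 + 10.8006 + 28.3342 = 112.8282

112.8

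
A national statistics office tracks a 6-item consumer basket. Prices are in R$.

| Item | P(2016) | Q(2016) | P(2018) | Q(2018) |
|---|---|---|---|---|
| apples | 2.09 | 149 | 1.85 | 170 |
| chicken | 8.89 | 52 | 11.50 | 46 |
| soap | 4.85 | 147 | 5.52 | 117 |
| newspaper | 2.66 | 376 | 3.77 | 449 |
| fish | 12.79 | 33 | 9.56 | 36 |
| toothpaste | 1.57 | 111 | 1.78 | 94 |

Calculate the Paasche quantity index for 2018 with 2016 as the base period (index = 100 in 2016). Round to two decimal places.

Paasche quantity index uses current-period prices as weights.
ΣP(2018)·Q(2018) = 1.85×170 + 11.50×46 + 5.52×117 + 3.77×449 + 9.56×36 + 1.78×94 = 314.5 + 529 + 645.84 + 1692.73 + 344.16 + 167.32 = 3693.55
ΣP(2018)·Q(2016) = 1.85×149 + 11.50×52 + 5.52×147 + 3.77×376 + 9.56×33 + 1.78×111 = 275.65 + 598 + 811.44 + 1417.52 + 315.48 + 197.58 = 3615.67
Index = 3693.55 / 3615.67 × 100 = 102.1540

102.15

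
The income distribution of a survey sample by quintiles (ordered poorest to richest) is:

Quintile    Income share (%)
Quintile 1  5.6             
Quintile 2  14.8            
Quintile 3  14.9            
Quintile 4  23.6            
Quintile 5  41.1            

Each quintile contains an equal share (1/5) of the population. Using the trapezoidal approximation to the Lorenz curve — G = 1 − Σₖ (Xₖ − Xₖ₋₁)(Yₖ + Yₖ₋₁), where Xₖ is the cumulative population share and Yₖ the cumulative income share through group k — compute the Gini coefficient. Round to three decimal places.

0.319

Cumulative income shares Yₖ: 0.0560, 0.2040, 0.3530, 0.5890, 1.0000
Σ (Xₖ−Xₖ₋₁)(Yₖ+Yₖ₋₁) = (1/5)(0.0560+0.0000) + (1/5)(0.2040+0.0560) + (1/5)(0.3530+0.2040) + (1/5)(0.5890+0.3530) + (1/5)(1.0000+0.5890)
  = 0.0112 + 0.0520 + 0.1114 + 0.1884 + 0.3178 = 0.6808
G = 1 − 0.6808 = 0.3192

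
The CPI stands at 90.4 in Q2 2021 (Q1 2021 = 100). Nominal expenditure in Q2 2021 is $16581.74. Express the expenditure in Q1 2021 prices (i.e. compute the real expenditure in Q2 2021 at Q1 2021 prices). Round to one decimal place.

18342.6

Real = Nominal ÷ (Index/100) = 16581.74 ÷ (90.4/100)
     = 16581.74 ÷ 0.904 = 18342.6327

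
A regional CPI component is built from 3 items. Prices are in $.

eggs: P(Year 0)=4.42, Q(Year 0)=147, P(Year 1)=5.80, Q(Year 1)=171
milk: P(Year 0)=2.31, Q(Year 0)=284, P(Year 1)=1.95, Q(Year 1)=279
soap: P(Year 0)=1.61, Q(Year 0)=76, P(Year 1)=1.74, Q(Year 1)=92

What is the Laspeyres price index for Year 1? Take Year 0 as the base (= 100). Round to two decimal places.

107.74

Laspeyres price index uses base-period quantities as weights.
ΣP(Year 1)·Q(Year 0) = 5.80×147 + 1.95×284 + 1.74×76 = 852.6 + 553.8 + 132.24 = 1538.64
ΣP(Year 0)·Q(Year 0) = 4.42×147 + 2.31×284 + 1.61×76 = 649.74 + 656.04 + 122.36 = 1428.14
Index = 1538.64 / 1428.14 × 100 = 107.7373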